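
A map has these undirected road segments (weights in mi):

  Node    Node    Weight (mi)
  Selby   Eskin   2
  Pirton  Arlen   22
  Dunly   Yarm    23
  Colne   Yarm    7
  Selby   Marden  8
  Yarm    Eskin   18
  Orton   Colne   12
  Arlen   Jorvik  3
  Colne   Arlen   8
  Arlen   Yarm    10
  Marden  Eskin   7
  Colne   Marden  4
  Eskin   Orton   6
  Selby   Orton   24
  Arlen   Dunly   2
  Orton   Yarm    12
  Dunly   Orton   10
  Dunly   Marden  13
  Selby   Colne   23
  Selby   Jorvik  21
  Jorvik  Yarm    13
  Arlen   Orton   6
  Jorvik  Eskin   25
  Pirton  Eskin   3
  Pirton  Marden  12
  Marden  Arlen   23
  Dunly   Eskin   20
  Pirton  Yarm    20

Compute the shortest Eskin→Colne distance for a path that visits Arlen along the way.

20 mi

Shortest Eskin→Arlen: Eskin–Orton–Arlen = 12
Shortest Arlen→Colne: Arlen–Colne = 8
Total via Arlen: 12 + 8 = 20 mi.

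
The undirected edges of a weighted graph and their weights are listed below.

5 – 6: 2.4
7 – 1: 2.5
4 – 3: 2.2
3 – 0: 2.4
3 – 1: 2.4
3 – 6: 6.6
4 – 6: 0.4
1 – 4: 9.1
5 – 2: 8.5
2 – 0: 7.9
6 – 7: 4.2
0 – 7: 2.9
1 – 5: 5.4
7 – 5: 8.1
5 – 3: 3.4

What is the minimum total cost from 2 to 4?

Candidate routes:
2 - 0 - 3 - 4: 7.9+2.4+2.2 = 12.5
2 - 5 - 3 - 4: 8.5+3.4+2.2 = 14.1
2 - 5 - 6 - 4: 8.5+2.4+0.4 = 11.3
2 - 0 - 7 - 6 - 4: 7.9+2.9+4.2+0.4 = 15.4
The minimum is 11.3 via 2 - 5 - 6 - 4.

11.3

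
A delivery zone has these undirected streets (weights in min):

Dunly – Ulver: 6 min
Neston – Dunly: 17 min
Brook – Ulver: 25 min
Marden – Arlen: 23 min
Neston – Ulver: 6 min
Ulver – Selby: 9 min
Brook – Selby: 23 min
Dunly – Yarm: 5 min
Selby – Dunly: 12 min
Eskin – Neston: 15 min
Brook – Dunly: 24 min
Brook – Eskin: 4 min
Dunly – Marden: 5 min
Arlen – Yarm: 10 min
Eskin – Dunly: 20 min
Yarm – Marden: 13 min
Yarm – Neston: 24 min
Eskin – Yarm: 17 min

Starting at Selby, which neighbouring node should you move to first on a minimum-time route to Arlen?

Dunly

Compare a few routes:
Selby - Dunly - Yarm - Arlen: 12+5+10 = 27
Selby - Ulver - Dunly - Yarm - Arlen: 9+6+5+10 = 30
Cheapest is Selby - Dunly - Yarm - Arlen at 27 min.
So from Selby the first move is to Dunly.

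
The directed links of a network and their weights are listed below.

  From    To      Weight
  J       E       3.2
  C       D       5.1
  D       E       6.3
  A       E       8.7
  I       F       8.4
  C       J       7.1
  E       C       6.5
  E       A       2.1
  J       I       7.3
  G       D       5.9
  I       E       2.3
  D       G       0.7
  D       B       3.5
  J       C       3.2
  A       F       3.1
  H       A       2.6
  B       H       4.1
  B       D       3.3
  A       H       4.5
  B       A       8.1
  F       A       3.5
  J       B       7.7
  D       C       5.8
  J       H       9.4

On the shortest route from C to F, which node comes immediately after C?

J

Candidate routes:
C → J → E → A → F: 7.1+3.2+2.1+3.1 = 15.5
C → D → B → H → A → F: 5.1+3.5+4.1+2.6+3.1 = 18.4
C → D → B → A → F: 5.1+3.5+8.1+3.1 = 19.8
C → D → E → A → F: 5.1+6.3+2.1+3.1 = 16.6
The minimum is 15.5 via C → J → E → A → F.
So from C the first move is to J.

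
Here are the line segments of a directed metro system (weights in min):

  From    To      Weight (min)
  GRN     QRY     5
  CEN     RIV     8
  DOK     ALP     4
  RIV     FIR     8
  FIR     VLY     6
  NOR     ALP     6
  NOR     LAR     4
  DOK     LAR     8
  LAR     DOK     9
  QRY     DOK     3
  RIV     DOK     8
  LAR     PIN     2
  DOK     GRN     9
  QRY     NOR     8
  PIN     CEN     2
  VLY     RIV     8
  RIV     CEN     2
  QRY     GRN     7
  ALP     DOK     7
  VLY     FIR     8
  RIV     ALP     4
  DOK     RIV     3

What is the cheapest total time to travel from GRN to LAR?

Running Dijkstra from GRN:
GRN: 0
QRY: 5  (via GRN)
DOK: 8  (via QRY)
RIV: 11  (via DOK)
ALP: 12  (via DOK)
NOR: 13  (via QRY)
CEN: 13  (via RIV)
LAR: 16  (via DOK)
Shortest route: GRN–QRY–DOK–LAR = 16 min.

16 min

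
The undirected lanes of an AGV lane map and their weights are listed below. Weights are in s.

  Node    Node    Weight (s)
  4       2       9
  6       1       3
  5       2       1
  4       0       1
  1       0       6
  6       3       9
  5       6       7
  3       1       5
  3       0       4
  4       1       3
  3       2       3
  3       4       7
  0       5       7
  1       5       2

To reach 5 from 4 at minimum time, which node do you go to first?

1

Candidate routes:
4 - 1 - 5: 3+2 = 5
4 - 0 - 5: 1+7 = 8
4 - 0 - 1 - 5: 1+6+2 = 9
The minimum is 5 s via 4 - 1 - 5.
So from 4 the first move is to 1.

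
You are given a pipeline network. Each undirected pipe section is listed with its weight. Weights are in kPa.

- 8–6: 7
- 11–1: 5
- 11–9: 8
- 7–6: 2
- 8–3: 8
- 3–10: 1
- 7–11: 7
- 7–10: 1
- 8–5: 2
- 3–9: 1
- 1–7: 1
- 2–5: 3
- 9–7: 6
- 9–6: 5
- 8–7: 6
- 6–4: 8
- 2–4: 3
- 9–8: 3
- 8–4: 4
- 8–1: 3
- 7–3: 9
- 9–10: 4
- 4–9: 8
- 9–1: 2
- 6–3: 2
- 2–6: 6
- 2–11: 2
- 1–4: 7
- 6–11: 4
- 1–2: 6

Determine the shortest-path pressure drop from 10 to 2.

Compare a few routes:
10 → 7 → 1 → 2: 1+1+6 = 8
10 → 7 → 6 → 2: 1+2+6 = 9
10 → 7 → 6 → 11 → 2: 1+2+4+2 = 9
Cheapest is 10 → 7 → 1 → 2 at 8 kPa.

8 kPa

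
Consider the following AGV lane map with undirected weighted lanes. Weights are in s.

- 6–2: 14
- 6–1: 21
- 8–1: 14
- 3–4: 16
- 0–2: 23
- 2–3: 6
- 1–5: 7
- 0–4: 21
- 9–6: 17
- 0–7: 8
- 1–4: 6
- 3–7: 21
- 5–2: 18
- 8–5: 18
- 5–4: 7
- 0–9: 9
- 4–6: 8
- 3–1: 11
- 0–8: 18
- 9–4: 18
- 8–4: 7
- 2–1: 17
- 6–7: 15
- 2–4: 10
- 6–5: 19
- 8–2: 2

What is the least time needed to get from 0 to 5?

Running Dijkstra from 0:
0: 0
7: 8  (via 0)
9: 9  (via 0)
8: 18  (via 0)
2: 20  (via 8)
4: 21  (via 0)
6: 23  (via 7)
3: 26  (via 2)
1: 27  (via 4)
5: 28  (via 4)
Shortest route: 0–4–5 = 28 s.

28 s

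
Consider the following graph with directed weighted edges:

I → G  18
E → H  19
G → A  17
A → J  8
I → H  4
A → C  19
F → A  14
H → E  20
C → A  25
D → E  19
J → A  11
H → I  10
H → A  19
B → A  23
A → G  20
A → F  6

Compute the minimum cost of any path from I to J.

31

Shortest distances from I:
I: 0
H: 4  (via I)
G: 18  (via I)
A: 23  (via H)
E: 24  (via H)
F: 29  (via A)
J: 31  (via A)
Shortest route: I–H–A–J = 31.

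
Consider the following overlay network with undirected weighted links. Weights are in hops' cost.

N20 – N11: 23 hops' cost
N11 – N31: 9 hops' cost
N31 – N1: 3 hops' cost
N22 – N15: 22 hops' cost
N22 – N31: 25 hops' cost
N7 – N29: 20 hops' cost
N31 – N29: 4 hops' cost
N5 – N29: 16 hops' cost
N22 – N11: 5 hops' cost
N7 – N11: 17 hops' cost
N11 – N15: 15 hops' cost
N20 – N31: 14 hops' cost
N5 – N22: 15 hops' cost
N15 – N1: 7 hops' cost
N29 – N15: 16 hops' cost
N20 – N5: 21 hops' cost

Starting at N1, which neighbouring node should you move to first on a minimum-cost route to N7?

Candidate routes:
N1 → N31 → N29 → N7: 3+4+20 = 27
N1 → N31 → N11 → N7: 3+9+17 = 29
The minimum is 27 hops' cost via N1 → N31 → N29 → N7.
So from N1 the first move is to N31.

N31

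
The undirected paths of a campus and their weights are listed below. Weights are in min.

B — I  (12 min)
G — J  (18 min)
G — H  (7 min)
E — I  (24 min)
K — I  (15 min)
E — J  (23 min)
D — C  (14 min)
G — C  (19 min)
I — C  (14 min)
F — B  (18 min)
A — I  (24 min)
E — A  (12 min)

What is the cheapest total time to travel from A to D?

52 min

Running Dijkstra from A:
A: 0
E: 12  (via A)
I: 24  (via A)
J: 35  (via E)
B: 36  (via I)
C: 38  (via I)
K: 39  (via I)
D: 52  (via C)
Shortest route: A–I–C–D = 52 min.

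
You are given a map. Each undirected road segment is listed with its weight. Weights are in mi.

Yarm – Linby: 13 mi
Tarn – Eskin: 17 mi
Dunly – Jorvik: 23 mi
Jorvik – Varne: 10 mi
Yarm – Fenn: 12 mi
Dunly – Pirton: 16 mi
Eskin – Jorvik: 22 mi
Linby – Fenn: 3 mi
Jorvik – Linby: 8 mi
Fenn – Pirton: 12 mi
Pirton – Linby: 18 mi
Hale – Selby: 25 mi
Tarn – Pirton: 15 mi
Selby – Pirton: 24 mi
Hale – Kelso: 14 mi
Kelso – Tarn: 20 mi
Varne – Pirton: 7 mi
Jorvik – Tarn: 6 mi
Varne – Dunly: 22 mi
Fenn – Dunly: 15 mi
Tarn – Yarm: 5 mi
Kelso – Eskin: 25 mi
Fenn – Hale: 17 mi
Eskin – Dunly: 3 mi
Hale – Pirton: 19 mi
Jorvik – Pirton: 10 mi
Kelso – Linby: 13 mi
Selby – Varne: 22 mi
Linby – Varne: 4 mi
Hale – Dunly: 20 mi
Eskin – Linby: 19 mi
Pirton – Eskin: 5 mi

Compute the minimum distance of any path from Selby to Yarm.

39 mi

Compare a few routes:
Selby–Varne–Linby–Yarm: 22+4+13 = 39
Selby–Varne–Linby–Fenn–Yarm: 22+4+3+12 = 41
Cheapest is Selby–Varne–Linby–Yarm at 39 mi.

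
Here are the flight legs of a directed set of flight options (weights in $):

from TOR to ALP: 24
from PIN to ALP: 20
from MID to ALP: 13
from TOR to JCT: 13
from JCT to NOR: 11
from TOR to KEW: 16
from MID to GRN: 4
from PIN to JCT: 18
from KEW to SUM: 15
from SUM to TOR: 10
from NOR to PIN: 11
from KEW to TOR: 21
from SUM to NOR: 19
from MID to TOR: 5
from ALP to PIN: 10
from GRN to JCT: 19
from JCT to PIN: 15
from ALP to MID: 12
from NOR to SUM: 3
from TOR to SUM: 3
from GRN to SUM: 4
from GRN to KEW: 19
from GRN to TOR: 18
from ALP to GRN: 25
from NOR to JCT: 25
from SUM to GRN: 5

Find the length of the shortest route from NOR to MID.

$43

Settle nodes by increasing distance from NOR:
NOR: 0
SUM: 3  (via NOR)
GRN: 8  (via SUM)
PIN: 11  (via NOR)
TOR: 13  (via SUM)
JCT: 25  (via NOR)
KEW: 27  (via GRN)
ALP: 31  (via PIN)
MID: 43  (via ALP)
Shortest route: NOR → PIN → ALP → MID = $43.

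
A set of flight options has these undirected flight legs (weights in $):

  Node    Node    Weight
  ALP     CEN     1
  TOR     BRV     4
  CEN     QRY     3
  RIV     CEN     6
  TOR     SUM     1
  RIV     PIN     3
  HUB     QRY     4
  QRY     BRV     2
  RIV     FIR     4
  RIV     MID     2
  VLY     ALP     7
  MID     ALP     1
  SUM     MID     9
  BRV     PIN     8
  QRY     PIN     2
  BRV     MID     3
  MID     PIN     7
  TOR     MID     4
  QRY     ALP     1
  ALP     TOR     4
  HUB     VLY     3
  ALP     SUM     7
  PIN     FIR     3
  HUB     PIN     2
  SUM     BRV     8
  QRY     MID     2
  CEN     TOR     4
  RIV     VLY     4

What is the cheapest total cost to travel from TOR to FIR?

Compare a few routes:
TOR → CEN → ALP → QRY → PIN → FIR: 4+1+1+2+3 = 11
TOR → ALP → MID → RIV → FIR: 4+1+2+4 = 11
TOR → MID → RIV → FIR: 4+2+4 = 10
TOR → BRV → QRY → PIN → FIR: 4+2+2+3 = 11
Cheapest is TOR → MID → RIV → FIR at $10.

$10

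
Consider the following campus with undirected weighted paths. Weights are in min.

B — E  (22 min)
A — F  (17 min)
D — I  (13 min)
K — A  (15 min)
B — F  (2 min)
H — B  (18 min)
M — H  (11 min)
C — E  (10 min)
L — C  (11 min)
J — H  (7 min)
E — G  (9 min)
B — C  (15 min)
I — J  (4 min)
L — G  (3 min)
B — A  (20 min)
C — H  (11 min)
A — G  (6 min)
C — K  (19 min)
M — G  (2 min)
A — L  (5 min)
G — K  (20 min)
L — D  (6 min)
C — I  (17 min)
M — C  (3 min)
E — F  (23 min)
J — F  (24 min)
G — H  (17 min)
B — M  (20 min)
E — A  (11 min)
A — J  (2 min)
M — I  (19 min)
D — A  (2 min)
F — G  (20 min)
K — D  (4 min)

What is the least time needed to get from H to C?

Settle nodes by increasing distance from H:
H: 0
J: 7  (via H)
A: 9  (via J)
C: 11  (via H)
Shortest route: H–C = 11 min.

11 min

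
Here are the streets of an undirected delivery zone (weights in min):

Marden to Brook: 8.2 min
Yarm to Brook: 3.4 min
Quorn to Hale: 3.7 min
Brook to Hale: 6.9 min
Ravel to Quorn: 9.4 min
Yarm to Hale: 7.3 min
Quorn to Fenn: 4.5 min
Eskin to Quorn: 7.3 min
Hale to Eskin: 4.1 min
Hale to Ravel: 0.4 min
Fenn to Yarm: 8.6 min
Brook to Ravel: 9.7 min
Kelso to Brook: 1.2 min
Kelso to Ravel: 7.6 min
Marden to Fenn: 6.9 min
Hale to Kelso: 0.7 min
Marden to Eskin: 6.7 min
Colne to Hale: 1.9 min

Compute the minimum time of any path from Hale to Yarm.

Candidate routes:
Hale → Yarm: 7.3 = 7.3
Hale → Kelso → Brook → Yarm: 0.7+1.2+3.4 = 5.3
Cheapest is Hale → Kelso → Brook → Yarm at 5.3 min.

5.3 min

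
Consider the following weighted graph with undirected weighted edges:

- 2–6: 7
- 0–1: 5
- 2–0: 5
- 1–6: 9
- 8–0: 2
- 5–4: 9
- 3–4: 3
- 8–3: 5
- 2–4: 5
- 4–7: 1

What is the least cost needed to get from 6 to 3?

Shortest distances from 6:
6: 0
2: 7  (via 6)
1: 9  (via 6)
0: 12  (via 2)
4: 12  (via 2)
7: 13  (via 4)
8: 14  (via 0)
3: 15  (via 4)
Shortest route: 6 → 2 → 4 → 3 = 15.

15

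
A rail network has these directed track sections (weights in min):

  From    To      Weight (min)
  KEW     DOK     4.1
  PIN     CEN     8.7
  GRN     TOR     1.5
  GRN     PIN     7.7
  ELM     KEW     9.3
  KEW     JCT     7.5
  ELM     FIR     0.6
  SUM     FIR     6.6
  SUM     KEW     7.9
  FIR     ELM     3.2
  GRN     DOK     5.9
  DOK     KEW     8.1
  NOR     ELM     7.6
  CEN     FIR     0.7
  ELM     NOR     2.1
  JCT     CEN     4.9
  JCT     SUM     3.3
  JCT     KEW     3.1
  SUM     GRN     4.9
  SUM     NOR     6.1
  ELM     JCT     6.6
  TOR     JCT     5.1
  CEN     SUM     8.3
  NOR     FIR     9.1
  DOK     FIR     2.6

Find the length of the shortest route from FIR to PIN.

25.7 min

Enumerating some paths:
FIR → ELM → KEW → JCT → SUM → GRN → PIN: 3.2+9.3+7.5+3.3+4.9+7.7 = 35.9
FIR → ELM → JCT → CEN → SUM → GRN → PIN: 3.2+6.6+4.9+8.3+4.9+7.7 = 35.6
FIR → ELM → JCT → SUM → GRN → PIN: 3.2+6.6+3.3+4.9+7.7 = 25.7
Cheapest is FIR → ELM → JCT → SUM → GRN → PIN at 25.7 min.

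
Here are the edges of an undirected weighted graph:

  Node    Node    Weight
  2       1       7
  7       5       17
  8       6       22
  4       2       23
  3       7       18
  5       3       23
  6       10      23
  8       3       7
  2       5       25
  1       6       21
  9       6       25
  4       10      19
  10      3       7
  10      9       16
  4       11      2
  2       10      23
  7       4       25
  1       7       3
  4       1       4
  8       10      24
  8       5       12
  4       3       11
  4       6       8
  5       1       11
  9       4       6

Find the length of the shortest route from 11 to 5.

17

Shortest distances from 11:
11: 0
4: 2  (via 11)
1: 6  (via 4)
9: 8  (via 4)
7: 9  (via 1)
6: 10  (via 4)
2: 13  (via 1)
3: 13  (via 4)
5: 17  (via 1)
Shortest route: 11–4–1–5 = 17.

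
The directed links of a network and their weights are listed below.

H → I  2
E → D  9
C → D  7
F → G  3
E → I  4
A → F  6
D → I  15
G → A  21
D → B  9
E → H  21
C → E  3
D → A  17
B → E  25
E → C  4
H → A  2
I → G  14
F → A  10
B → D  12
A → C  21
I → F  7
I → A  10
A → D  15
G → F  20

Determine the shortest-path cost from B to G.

37

Settle nodes by increasing distance from B:
B: 0
D: 12  (via B)
E: 25  (via B)
I: 27  (via D)
A: 29  (via D)
C: 29  (via E)
F: 34  (via I)
G: 37  (via F)
Shortest route: B–D–I–F–G = 37.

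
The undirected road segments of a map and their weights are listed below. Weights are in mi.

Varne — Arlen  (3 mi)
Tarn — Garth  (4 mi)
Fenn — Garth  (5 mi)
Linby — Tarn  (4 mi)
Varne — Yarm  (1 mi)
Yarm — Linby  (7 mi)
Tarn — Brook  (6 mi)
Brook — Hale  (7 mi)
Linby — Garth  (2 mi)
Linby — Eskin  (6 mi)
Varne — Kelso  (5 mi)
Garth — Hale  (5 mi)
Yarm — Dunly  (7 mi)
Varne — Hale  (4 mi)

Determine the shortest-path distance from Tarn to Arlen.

15 mi

Running Dijkstra from Tarn:
Tarn: 0
Garth: 4  (via Tarn)
Linby: 4  (via Tarn)
Brook: 6  (via Tarn)
Fenn: 9  (via Garth)
Hale: 9  (via Garth)
Eskin: 10  (via Linby)
Yarm: 11  (via Linby)
Varne: 12  (via Yarm)
Arlen: 15  (via Varne)
Shortest route: Tarn–Linby–Yarm–Varne–Arlen = 15 mi.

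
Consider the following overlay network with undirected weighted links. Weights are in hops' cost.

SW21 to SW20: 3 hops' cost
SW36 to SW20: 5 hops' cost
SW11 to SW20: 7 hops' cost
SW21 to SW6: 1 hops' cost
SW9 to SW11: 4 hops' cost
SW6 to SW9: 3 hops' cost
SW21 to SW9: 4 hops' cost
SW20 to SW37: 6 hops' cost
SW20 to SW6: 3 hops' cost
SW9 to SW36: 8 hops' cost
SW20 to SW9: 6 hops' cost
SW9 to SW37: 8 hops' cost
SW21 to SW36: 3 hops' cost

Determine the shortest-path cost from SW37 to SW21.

Shortest distances from SW37:
SW37: 0
SW20: 6  (via SW37)
SW9: 8  (via SW37)
SW6: 9  (via SW20)
SW21: 9  (via SW20)
Shortest route: SW37–SW20–SW21 = 9 hops' cost.

9 hops' cost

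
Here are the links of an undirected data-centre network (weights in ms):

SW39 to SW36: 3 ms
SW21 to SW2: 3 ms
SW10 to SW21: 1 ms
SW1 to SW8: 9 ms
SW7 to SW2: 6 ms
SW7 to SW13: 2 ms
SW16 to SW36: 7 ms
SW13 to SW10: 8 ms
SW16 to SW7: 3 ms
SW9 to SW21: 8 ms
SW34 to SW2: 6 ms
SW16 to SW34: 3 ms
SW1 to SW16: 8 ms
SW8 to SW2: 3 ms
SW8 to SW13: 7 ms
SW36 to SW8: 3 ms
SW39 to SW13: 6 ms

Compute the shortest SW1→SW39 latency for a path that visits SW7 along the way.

Best SW1 to SW7: SW1 → SW16 → SW7 costing 11
Shortest SW7→SW39: SW7 → SW13 → SW39 = 8
Total via SW7: 11 + 8 = 19 ms.

19 ms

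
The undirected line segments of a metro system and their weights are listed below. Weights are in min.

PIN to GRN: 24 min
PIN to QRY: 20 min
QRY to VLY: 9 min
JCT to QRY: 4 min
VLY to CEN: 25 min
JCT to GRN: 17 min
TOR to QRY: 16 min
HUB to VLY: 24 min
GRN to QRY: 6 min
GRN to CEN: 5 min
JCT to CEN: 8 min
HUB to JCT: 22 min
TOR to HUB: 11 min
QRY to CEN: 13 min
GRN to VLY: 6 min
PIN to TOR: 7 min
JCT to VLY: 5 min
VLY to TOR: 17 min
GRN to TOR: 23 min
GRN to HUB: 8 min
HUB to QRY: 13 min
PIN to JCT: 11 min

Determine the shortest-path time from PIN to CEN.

Shortest distances from PIN:
PIN: 0
TOR: 7  (via PIN)
JCT: 11  (via PIN)
QRY: 15  (via JCT)
VLY: 16  (via JCT)
HUB: 18  (via TOR)
CEN: 19  (via JCT)
Shortest route: PIN → JCT → CEN = 19 min.

19 min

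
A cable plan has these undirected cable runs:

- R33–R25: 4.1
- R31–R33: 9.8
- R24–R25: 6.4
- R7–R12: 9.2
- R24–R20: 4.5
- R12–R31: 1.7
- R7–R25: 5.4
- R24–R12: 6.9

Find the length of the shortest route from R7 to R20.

Candidate routes:
R7 → R25 → R33 → R31 → R12 → R24 → R20: 5.4+4.1+9.8+1.7+6.9+4.5 = 32.4
R7 → R25 → R24 → R20: 5.4+6.4+4.5 = 16.3
R7 → R12 → R24 → R20: 9.2+6.9+4.5 = 20.6
R7 → R12 → R31 → R33 → R25 → R24 → R20: 9.2+1.7+9.8+4.1+6.4+4.5 = 35.7
Cheapest is R7 → R25 → R24 → R20 at 16.3.

16.3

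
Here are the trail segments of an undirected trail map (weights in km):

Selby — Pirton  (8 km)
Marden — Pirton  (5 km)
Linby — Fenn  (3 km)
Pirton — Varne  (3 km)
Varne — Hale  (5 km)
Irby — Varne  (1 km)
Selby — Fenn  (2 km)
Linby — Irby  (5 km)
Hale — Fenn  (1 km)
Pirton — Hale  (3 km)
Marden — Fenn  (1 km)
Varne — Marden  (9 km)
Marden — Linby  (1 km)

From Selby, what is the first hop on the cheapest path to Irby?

Candidate routes:
Selby → Fenn → Marden → Linby → Irby: 2+1+1+5 = 9
Selby → Fenn → Hale → Pirton → Varne → Irby: 2+1+3+3+1 = 10
Selby → Pirton → Varne → Irby: 8+3+1 = 12
Selby → Fenn → Linby → Irby: 2+3+5 = 10
Cheapest is Selby → Fenn → Marden → Linby → Irby at 9 km.
So from Selby the first move is to Fenn.

Fenn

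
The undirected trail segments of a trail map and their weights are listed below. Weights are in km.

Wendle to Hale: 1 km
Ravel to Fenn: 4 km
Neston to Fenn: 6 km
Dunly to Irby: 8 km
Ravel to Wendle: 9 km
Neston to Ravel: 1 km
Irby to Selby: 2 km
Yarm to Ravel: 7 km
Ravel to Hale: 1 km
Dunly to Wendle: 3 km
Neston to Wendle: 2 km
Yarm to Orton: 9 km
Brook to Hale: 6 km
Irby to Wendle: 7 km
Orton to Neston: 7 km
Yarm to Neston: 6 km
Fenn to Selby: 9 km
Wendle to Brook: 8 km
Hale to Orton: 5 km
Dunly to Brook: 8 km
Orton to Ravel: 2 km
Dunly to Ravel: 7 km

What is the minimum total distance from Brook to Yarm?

Running Dijkstra from Brook:
Brook: 0
Hale: 6  (via Brook)
Ravel: 7  (via Hale)
Wendle: 7  (via Hale)
Dunly: 8  (via Brook)
Neston: 8  (via Ravel)
Orton: 9  (via Ravel)
Fenn: 11  (via Ravel)
Yarm: 14  (via Ravel)
Shortest route: Brook–Hale–Ravel–Yarm = 14 km.

14 km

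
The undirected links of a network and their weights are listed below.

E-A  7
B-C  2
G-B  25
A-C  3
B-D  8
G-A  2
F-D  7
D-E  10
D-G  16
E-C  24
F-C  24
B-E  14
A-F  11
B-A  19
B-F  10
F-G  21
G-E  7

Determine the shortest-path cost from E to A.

Shortest distances from E:
E: 0
A: 7  (via E)
Shortest route: E → A = 7.

7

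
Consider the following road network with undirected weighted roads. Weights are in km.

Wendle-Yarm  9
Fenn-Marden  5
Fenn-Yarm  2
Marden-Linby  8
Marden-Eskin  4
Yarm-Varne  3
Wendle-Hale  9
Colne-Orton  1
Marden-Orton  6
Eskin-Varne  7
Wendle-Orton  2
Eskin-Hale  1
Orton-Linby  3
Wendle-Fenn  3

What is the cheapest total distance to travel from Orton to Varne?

10 km

Candidate routes:
Orton–Wendle–Yarm–Varne: 2+9+3 = 14
Orton–Marden–Eskin–Varne: 6+4+7 = 17
Orton–Wendle–Fenn–Yarm–Varne: 2+3+2+3 = 10
Orton–Marden–Fenn–Yarm–Varne: 6+5+2+3 = 16
Cheapest is Orton–Wendle–Fenn–Yarm–Varne at 10 km.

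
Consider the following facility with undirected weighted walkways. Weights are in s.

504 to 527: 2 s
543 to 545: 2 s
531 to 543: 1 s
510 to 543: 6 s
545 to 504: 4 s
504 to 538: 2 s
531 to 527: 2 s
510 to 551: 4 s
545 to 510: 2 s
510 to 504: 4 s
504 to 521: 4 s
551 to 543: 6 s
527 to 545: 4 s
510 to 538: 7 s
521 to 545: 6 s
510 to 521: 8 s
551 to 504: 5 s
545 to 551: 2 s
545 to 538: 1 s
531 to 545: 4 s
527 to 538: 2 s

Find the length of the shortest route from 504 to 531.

Enumerating some paths:
504 → 527 → 531: 2+2 = 4
504 → 538 → 545 → 531: 2+1+4 = 7
504 → 538 → 527 → 531: 2+2+2 = 6
504 → 538 → 545 → 543 → 531: 2+1+2+1 = 6
The minimum is 4 s via 504 → 527 → 531.

4 s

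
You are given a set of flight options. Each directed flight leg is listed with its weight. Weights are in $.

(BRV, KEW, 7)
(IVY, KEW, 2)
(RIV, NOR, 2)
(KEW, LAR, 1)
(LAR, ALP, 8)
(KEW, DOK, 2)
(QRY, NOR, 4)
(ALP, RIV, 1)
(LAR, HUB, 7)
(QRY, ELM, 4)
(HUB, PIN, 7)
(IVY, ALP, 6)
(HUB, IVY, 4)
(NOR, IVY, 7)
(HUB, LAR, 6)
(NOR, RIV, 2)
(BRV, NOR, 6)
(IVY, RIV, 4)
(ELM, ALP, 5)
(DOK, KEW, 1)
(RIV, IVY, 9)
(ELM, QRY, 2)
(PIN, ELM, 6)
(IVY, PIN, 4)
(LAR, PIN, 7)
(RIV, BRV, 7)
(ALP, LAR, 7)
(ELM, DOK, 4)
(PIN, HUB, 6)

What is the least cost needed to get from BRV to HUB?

Compare a few routes:
BRV–KEW–LAR–HUB: 7+1+7 = 15
BRV–KEW–LAR–PIN–HUB: 7+1+7+6 = 21
The minimum is $15 via BRV–KEW–LAR–HUB.

$15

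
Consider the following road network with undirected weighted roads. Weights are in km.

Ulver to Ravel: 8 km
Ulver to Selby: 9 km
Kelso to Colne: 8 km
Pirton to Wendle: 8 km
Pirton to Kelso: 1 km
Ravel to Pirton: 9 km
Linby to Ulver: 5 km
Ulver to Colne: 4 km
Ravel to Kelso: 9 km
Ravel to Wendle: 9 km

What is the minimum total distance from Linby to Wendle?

22 km

Enumerating some paths:
Linby → Ulver → Colne → Kelso → Pirton → Wendle: 5+4+8+1+8 = 26
Linby → Ulver → Ravel → Wendle: 5+8+9 = 22
Cheapest is Linby → Ulver → Ravel → Wendle at 22 km.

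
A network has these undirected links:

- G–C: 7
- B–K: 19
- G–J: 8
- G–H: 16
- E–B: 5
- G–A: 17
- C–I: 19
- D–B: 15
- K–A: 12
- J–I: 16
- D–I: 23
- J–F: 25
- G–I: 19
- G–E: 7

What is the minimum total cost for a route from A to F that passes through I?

77

Best A to I: A → G → I costing 36
Best I to F: I → J → F costing 41
Total via I: 36 + 41 = 77.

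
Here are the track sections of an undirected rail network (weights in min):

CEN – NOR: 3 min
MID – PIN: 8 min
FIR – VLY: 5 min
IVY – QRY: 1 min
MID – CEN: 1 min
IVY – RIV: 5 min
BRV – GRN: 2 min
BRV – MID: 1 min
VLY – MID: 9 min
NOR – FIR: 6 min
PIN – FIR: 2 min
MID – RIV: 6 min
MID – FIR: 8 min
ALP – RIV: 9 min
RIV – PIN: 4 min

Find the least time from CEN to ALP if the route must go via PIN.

22 min

Best CEN to PIN: CEN–MID–PIN costing 9
Shortest PIN→ALP: PIN–RIV–ALP = 13
Total via PIN: 9 + 13 = 22 min.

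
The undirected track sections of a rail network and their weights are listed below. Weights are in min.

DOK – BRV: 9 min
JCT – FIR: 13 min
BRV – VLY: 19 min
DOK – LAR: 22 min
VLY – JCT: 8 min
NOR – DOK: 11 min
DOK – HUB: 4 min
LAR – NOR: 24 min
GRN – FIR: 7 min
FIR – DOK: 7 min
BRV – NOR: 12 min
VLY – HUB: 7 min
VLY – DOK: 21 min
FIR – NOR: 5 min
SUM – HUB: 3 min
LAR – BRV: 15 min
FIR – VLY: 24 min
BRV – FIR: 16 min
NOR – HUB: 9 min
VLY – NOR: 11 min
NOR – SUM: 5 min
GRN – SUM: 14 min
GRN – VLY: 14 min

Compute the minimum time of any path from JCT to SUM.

18 min

Running Dijkstra from JCT:
JCT: 0
VLY: 8  (via JCT)
FIR: 13  (via JCT)
HUB: 15  (via VLY)
NOR: 18  (via FIR)
SUM: 18  (via HUB)
Shortest route: JCT–VLY–HUB–SUM = 18 min.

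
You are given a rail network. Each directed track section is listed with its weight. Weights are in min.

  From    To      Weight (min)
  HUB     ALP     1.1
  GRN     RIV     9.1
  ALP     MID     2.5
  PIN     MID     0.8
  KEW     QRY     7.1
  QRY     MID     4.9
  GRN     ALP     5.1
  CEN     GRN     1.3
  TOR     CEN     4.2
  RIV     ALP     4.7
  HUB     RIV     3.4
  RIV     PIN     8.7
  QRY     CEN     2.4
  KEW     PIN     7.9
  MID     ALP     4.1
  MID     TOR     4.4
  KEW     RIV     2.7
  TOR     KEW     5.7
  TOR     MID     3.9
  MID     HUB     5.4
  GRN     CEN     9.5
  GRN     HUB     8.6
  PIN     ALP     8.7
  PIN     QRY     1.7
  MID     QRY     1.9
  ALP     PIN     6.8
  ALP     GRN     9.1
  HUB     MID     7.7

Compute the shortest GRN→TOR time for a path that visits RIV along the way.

20.7 min

Shortest GRN→RIV: GRN–RIV = 9.1
Best RIV to TOR: RIV–ALP–MID–TOR costing 11.6
Total via RIV: 9.1 + 11.6 = 20.7 min.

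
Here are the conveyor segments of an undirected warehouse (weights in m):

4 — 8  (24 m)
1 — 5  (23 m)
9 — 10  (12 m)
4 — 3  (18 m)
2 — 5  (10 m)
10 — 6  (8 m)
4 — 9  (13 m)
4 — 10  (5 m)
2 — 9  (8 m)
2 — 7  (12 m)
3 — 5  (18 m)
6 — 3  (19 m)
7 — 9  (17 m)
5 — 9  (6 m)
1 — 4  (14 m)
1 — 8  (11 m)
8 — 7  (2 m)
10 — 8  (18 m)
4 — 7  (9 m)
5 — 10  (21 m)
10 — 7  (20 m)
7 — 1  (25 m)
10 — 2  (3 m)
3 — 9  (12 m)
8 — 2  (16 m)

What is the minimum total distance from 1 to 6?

27 m

Candidate routes:
1–4–10–6: 14+5+8 = 27
1–8–7–4–10–6: 11+2+9+5+8 = 35
The minimum is 27 m via 1–4–10–6.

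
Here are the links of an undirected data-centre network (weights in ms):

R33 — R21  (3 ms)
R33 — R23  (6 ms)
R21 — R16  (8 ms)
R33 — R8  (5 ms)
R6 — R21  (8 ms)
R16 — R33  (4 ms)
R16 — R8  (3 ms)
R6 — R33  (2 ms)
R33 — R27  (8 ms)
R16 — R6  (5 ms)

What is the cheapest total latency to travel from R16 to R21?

Enumerating some paths:
R16–R6–R33–R21: 5+2+3 = 10
R16–R21: 8 = 8
R16–R33–R21: 4+3 = 7
The minimum is 7 ms via R16–R33–R21.

7 ms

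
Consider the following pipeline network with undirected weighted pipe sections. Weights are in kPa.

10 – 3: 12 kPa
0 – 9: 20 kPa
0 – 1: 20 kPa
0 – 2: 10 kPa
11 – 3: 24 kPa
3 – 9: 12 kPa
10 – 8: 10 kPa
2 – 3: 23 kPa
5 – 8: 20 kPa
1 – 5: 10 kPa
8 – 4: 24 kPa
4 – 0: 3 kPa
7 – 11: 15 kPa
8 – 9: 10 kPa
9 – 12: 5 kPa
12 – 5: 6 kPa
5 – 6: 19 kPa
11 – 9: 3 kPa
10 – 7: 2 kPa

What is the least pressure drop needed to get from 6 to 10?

Shortest distances from 6:
6: 0
5: 19  (via 6)
12: 25  (via 5)
1: 29  (via 5)
9: 30  (via 12)
11: 33  (via 9)
8: 39  (via 5)
3: 42  (via 9)
7: 48  (via 11)
0: 49  (via 1)
10: 49  (via 8)
Shortest route: 6 → 5 → 8 → 10 = 49 kPa.

49 kPa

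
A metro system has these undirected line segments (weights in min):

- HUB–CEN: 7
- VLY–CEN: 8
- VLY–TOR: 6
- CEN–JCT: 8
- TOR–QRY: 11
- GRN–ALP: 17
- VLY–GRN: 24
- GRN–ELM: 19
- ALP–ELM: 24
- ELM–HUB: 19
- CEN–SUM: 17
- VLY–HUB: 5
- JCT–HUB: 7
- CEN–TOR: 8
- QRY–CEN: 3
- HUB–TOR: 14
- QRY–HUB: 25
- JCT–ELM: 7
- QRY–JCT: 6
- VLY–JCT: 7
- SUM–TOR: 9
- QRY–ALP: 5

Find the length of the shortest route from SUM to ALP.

25 min

Shortest distances from SUM:
SUM: 0
TOR: 9  (via SUM)
VLY: 15  (via TOR)
CEN: 17  (via SUM)
HUB: 20  (via VLY)
QRY: 20  (via TOR)
JCT: 22  (via VLY)
ALP: 25  (via QRY)
Shortest route: SUM–TOR–QRY–ALP = 25 min.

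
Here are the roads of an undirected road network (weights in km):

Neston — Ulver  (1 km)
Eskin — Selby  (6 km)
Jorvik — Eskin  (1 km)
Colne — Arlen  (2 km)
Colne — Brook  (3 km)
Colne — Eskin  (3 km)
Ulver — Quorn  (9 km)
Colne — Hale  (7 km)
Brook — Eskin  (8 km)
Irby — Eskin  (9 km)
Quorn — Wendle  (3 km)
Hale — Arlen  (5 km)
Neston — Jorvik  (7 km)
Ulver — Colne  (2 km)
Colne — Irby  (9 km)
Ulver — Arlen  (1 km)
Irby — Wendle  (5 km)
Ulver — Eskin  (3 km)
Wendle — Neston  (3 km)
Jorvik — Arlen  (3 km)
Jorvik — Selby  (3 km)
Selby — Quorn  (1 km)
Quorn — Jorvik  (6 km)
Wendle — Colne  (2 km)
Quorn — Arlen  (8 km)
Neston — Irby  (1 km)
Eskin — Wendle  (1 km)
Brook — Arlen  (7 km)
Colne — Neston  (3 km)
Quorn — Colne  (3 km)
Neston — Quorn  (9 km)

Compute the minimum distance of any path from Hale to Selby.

Running Dijkstra from Hale:
Hale: 0
Arlen: 5  (via Hale)
Ulver: 6  (via Arlen)
Neston: 7  (via Ulver)
Colne: 7  (via Hale)
Jorvik: 8  (via Arlen)
Irby: 8  (via Neston)
Eskin: 9  (via Ulver)
Wendle: 9  (via Colne)
Quorn: 10  (via Colne)
Brook: 10  (via Colne)
Selby: 11  (via Jorvik)
Shortest route: Hale–Arlen–Jorvik–Selby = 11 km.

11 km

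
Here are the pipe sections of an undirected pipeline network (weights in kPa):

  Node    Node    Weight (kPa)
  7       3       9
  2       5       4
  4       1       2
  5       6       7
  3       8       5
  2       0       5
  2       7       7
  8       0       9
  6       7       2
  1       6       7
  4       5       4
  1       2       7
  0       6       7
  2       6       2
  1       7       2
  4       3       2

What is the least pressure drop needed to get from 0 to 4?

Candidate routes:
0 - 2 - 5 - 4: 5+4+4 = 13
0 - 2 - 1 - 4: 5+7+2 = 14
The minimum is 13 kPa via 0 - 2 - 5 - 4.

13 kPa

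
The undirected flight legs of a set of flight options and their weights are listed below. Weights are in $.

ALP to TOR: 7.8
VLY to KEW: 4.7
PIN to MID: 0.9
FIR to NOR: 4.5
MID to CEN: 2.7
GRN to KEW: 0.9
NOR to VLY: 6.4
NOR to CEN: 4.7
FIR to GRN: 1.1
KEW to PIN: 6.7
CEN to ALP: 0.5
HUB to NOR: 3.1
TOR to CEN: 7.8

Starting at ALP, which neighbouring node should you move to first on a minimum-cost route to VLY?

Enumerating some paths:
ALP → CEN → MID → PIN → KEW → VLY: 0.5+2.7+0.9+6.7+4.7 = 15.5
ALP → CEN → NOR → VLY: 0.5+4.7+6.4 = 11.6
Cheapest is ALP → CEN → NOR → VLY at $11.6.
So from ALP the first move is to CEN.

CEN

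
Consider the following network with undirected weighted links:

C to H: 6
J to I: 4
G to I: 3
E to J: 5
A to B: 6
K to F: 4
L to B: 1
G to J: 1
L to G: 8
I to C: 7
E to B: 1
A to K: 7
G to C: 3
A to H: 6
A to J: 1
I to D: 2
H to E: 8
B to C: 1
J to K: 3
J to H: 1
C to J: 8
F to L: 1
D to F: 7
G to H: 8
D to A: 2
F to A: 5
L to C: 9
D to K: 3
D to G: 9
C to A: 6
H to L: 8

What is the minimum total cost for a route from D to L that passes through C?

Best D to C: D–A–J–G–C costing 7
Best C to L: C–B–L costing 2
Total via C: 7 + 2 = 9.

9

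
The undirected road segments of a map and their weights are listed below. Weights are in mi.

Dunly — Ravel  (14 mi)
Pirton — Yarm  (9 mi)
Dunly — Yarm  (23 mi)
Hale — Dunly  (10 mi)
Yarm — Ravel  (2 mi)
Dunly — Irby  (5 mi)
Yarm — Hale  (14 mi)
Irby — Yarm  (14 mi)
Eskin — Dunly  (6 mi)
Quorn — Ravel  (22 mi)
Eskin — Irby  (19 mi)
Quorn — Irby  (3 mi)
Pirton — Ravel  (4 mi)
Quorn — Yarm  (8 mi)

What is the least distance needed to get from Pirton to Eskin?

24 mi

Enumerating some paths:
Pirton → Ravel → Dunly → Eskin: 4+14+6 = 24
Pirton → Ravel → Yarm → Quorn → Irby → Dunly → Eskin: 4+2+8+3+5+6 = 28
The minimum is 24 mi via Pirton → Ravel → Dunly → Eskin.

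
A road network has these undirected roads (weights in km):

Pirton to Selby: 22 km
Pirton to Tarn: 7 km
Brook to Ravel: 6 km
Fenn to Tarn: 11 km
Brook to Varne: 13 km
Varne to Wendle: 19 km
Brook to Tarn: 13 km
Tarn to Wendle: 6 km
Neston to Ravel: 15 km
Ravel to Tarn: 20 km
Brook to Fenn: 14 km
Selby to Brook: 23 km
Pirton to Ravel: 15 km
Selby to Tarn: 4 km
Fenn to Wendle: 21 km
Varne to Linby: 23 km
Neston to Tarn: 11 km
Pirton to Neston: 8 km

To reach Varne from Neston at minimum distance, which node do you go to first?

Enumerating some paths:
Neston → Tarn → Wendle → Varne: 11+6+19 = 36
Neston → Ravel → Brook → Varne: 15+6+13 = 34
Cheapest is Neston → Ravel → Brook → Varne at 34 km.
So from Neston the first move is to Ravel.

Ravel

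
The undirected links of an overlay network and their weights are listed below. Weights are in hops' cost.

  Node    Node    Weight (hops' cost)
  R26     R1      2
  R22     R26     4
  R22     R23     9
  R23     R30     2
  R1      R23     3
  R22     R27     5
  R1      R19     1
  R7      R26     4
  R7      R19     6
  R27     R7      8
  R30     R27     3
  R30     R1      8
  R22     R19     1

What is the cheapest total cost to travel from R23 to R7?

Shortest distances from R23:
R23: 0
R30: 2  (via R23)
R1: 3  (via R23)
R19: 4  (via R1)
R22: 5  (via R19)
R27: 5  (via R30)
R26: 5  (via R1)
R7: 9  (via R26)
Shortest route: R23 → R1 → R26 → R7 = 9 hops' cost.

9 hops' cost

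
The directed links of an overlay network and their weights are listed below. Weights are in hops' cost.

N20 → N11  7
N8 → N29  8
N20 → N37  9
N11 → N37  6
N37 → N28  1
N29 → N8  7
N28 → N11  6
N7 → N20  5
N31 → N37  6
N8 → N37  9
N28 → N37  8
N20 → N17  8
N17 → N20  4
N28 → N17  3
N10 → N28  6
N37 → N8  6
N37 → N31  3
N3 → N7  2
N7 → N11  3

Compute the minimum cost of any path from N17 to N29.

Shortest distances from N17:
N17: 0
N20: 4  (via N17)
N11: 11  (via N20)
N37: 13  (via N20)
N28: 14  (via N37)
N31: 16  (via N37)
N8: 19  (via N37)
N29: 27  (via N8)
Shortest route: N17–N20–N37–N8–N29 = 27 hops' cost.

27 hops' cost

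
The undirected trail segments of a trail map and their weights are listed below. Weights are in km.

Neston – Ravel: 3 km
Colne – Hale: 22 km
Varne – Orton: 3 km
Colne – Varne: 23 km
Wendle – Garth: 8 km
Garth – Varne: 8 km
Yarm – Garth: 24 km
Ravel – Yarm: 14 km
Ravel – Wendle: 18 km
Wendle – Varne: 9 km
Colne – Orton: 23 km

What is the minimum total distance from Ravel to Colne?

50 km

Compare a few routes:
Ravel → Wendle → Garth → Varne → Colne: 18+8+8+23 = 57
Ravel → Wendle → Garth → Varne → Orton → Colne: 18+8+8+3+23 = 60
Ravel → Wendle → Varne → Orton → Colne: 18+9+3+23 = 53
Ravel → Wendle → Varne → Colne: 18+9+23 = 50
Cheapest is Ravel → Wendle → Varne → Colne at 50 km.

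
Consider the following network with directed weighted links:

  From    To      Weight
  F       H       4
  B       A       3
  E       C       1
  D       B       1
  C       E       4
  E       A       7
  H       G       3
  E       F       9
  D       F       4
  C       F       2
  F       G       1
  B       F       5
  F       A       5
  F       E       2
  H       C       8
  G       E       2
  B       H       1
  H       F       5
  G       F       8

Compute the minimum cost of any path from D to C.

7

Enumerating some paths:
D → F → G → E → C: 4+1+2+1 = 8
D → B → H → G → E → C: 1+1+3+2+1 = 8
D → F → E → C: 4+2+1 = 7
Cheapest is D → F → E → C at 7.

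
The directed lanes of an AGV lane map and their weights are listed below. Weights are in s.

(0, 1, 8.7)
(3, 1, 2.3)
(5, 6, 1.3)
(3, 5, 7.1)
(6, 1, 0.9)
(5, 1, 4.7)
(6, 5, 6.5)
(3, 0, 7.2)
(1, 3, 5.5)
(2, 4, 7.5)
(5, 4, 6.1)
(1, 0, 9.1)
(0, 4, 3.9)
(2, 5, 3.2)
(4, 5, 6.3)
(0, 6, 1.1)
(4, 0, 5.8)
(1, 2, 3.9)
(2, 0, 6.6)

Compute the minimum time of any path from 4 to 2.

Enumerating some paths:
4 - 5 - 6 - 1 - 2: 6.3+1.3+0.9+3.9 = 12.4
4 - 5 - 1 - 2: 6.3+4.7+3.9 = 14.9
4 - 0 - 6 - 1 - 2: 5.8+1.1+0.9+3.9 = 11.7
4 - 0 - 1 - 2: 5.8+8.7+3.9 = 18.4
The minimum is 11.7 s via 4 - 0 - 6 - 1 - 2.

11.7 s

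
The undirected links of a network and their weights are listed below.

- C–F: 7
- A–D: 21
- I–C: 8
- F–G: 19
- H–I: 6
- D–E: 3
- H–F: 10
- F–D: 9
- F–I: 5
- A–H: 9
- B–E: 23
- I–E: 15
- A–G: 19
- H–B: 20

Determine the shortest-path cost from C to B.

Candidate routes:
C → F → I → H → B: 7+5+6+20 = 38
C → I → H → B: 8+6+20 = 34
C → F → H → B: 7+10+20 = 37
The minimum is 34 via C → I → H → B.

34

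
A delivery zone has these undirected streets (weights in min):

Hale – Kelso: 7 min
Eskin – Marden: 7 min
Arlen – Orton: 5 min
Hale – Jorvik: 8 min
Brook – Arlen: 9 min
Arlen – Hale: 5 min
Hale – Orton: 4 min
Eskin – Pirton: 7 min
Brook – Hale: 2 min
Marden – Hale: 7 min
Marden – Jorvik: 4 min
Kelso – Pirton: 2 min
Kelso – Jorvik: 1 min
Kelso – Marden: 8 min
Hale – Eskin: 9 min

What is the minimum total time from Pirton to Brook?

11 min

Enumerating some paths:
Pirton–Kelso–Hale–Brook: 2+7+2 = 11
Pirton–Kelso–Jorvik–Marden–Hale–Brook: 2+1+4+7+2 = 16
Pirton–Kelso–Jorvik–Hale–Brook: 2+1+8+2 = 13
Pirton–Eskin–Hale–Brook: 7+9+2 = 18
Cheapest is Pirton–Kelso–Hale–Brook at 11 min.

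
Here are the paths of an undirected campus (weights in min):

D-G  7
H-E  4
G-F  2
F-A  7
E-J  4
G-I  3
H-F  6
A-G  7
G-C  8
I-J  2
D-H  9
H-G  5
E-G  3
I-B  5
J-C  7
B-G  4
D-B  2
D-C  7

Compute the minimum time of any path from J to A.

Candidate routes:
J–I–G–A: 2+3+7 = 12
J–I–G–F–A: 2+3+2+7 = 14
Cheapest is J–I–G–A at 12 min.

12 min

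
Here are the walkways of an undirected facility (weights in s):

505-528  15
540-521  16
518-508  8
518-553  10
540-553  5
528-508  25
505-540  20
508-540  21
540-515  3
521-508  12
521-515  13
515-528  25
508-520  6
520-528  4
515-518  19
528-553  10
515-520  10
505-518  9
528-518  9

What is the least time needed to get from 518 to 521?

20 s

Settle nodes by increasing distance from 518:
518: 0
508: 8  (via 518)
528: 9  (via 518)
505: 9  (via 518)
553: 10  (via 518)
520: 13  (via 528)
540: 15  (via 553)
515: 18  (via 540)
521: 20  (via 508)
Shortest route: 518 → 508 → 521 = 20 s.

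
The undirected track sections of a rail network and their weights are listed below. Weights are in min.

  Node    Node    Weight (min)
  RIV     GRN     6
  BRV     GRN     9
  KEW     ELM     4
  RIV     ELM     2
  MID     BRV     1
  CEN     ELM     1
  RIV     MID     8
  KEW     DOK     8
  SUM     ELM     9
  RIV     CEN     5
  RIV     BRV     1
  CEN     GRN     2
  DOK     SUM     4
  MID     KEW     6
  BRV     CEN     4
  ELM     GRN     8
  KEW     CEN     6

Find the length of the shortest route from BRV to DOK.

Shortest distances from BRV:
BRV: 0
RIV: 1  (via BRV)
MID: 1  (via BRV)
ELM: 3  (via RIV)
CEN: 4  (via BRV)
GRN: 6  (via CEN)
KEW: 7  (via MID)
SUM: 12  (via ELM)
DOK: 15  (via KEW)
Shortest route: BRV → MID → KEW → DOK = 15 min.

15 min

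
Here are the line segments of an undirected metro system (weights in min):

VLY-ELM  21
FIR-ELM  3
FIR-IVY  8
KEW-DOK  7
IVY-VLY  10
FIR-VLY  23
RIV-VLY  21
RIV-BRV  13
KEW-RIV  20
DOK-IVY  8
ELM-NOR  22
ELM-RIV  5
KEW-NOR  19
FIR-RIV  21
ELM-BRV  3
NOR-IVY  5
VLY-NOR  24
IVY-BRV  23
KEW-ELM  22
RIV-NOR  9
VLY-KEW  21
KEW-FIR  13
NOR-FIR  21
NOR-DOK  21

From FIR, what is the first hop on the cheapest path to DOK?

IVY

Enumerating some paths:
FIR → KEW → DOK: 13+7 = 20
FIR → IVY → DOK: 8+8 = 16
The minimum is 16 min via FIR → IVY → DOK.
So from FIR the first move is to IVY.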